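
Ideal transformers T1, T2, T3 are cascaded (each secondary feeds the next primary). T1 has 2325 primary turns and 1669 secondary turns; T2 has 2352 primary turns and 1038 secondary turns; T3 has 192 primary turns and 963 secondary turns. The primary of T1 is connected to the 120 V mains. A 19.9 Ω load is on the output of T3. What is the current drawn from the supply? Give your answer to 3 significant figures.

Secondary of T1: V = 120.00 × 1669/2325 = 86.142 V.
Secondary of T2: V = 86.142 × 1038/2352 = 38.017 V.
Secondary of T3: V = 38.017 × 963/192 = 190.68 V.
I_load = 190.68/19.9 = 9.5818 A, so P_out = 190.68 × 9.5818 = 1827.0 W.
All ideal ⇒ P_in = P_out, so I_supply = 1827.0/120 = 15.2 A.

I_supply ≈ 15.2 A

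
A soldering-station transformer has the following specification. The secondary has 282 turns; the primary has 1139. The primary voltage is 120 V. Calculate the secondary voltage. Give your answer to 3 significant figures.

V_s ≈ 29.7 V

V_s/V_p = N_s/N_p, so V_s = 120 × 282/1139 = 29.7 V.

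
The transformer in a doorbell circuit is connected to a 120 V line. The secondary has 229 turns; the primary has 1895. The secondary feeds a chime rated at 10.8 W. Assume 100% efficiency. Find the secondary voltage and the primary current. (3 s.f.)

V_s ≈ 14.5 V, I_p ≈ 0.0900 A

V_s = V_p × N_s/N_p = 120 × 229/1895 = 14.501 V.
I_s = P/V_s = 10.8/14.501 = 0.74476 A.
I_p = I_s × N_s/N_p = 0.74476 × 229/1895 = 0.0900 A.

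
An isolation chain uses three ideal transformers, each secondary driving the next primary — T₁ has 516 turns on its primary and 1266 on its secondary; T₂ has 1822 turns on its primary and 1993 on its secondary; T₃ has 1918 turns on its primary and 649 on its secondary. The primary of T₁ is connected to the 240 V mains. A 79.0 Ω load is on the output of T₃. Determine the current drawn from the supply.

I_supply ≈ 2.51 A

Secondary of T₁: V = 240.00 × 1266/516 = 588.84 V.
Secondary of T₂: V = 588.84 × 1993/1822 = 644.10 V.
Secondary of T₃: V = 644.10 × 649/1918 = 217.95 V.
I_load = 217.95/79.0 = 2.7588 A, so P_out = 217.95 × 2.7588 = 601.28 W.
All ideal ⇒ P_in = P_out, so I_supply = 601.28/240 = 2.51 A.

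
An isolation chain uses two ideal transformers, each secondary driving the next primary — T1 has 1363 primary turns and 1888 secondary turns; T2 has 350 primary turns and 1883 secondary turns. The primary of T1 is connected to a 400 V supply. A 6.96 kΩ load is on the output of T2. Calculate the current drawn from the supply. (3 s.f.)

After T1: V = 400.00 × 1888/1363 = 554.07 V.
After T2: V = 554.07 × 1883/350 = 2980.9 V.
I_load = 2980.9/6960 = 0.42829 A, so P_out = 2980.9 × 0.42829 = 1276.7 W.
All ideal ⇒ P_in = P_out, so I_supply = 1276.7/400 = 3.19 A.

I_supply ≈ 3.19 A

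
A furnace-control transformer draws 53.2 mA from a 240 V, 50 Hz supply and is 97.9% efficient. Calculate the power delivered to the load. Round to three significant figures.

P_in = V_p I_p = 240 × 0.0532 = 12.768 W.
P_out = η P_in = 0.979 × 12.768 = 12.5 W.

P_out ≈ 12.5 W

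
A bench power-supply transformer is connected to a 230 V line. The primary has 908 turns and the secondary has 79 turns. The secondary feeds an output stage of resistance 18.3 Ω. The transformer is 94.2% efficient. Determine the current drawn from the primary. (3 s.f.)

I_p ≈ 0.101 A

V_s = 230 × 79/908 = 20.011 V.
I_s = V_s/R = 20.011/18.3 = 1.0935 A.
P_out = V_s I_s = 20.011 × 1.0935 = 21.882 W.
P_in = P_out/η = 21.882/0.942 = 23.229 W.
I_p = P_in/V_p = 23.229/230 = 0.101 A.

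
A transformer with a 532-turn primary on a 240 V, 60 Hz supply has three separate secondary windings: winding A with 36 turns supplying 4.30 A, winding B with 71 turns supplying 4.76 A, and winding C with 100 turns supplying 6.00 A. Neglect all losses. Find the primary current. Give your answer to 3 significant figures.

I_p ≈ 2.05 A

V_A = 240 × 36/532 = 16.241 V; V_B = 240 × 71/532 = 32.030 V; V_C = 240 × 100/532 = 45.113 V.
P_out = V_A I_A + V_B I_B + V_C I_C = 16.241×4.30 + 32.030×4.76 + 45.113×6.00 = 69.835 + 152.46 + 270.68 = 492.97 W.
Ideal ⇒ P_in = P_out, so I_p = P_out/V_p = 492.97/240 = 2.05 A.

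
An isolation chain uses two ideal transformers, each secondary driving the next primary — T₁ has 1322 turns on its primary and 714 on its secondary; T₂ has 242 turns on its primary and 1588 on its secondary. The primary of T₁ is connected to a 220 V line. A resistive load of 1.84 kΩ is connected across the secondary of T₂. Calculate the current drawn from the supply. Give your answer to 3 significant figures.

Secondary of T₁: V = 220.00 × 714/1322 = 118.82 V.
Secondary of T₂: V = 118.82 × 1588/242 = 779.69 V.
I_load = 779.69/1840 = 0.42375 A, so P_out = 779.69 × 0.42375 = 330.39 W.
All ideal ⇒ P_in = P_out, so I_supply = 330.39/220 = 1.50 A.

I_supply ≈ 1.50 A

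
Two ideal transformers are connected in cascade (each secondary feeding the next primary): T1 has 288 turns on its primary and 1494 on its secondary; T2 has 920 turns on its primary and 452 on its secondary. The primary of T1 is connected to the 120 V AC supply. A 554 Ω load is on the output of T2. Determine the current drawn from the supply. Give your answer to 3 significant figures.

Secondary of T1: V = 120.00 × 1494/288 = 622.50 V.
Secondary of T2: V = 622.50 × 452/920 = 305.84 V.
I_load = 305.84/554 = 0.55205 A, so P_out = 305.84 × 0.55205 = 168.84 W.
All ideal ⇒ P_in = P_out, so I_supply = 168.84/120 = 1.41 A.

I_supply ≈ 1.41 A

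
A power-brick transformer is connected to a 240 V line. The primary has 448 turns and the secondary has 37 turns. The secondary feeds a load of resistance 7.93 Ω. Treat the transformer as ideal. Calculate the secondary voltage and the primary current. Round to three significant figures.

V_s = V_p × N_s/N_p = 240 × 37/448 = 19.821 V.
I_s = V_s/R = 19.821/7.93 = 2.4995 A.
I_p = I_s × N_s/N_p = 2.4995 × 37/448 = 0.206 A.

V_s ≈ 19.8 V, I_p ≈ 0.206 A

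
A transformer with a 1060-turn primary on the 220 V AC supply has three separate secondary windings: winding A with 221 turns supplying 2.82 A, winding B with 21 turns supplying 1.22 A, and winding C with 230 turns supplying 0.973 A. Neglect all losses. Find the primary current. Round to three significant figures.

I_p ≈ 0.823 A

V_A = 220 × 221/1060 = 45.868 V; V_B = 220 × 21/1060 = 4.3585 V; V_C = 220 × 230/1060 = 47.736 V.
P_out = V_A I_A + V_B I_B + V_C I_C = 45.868×2.82 + 4.3585×1.22 + 47.736×0.973 = 129.35 + 5.3174 + 46.447 = 181.11 W.
Ideal ⇒ P_in = P_out, so I_p = P_out/V_p = 181.11/220 = 0.823 A.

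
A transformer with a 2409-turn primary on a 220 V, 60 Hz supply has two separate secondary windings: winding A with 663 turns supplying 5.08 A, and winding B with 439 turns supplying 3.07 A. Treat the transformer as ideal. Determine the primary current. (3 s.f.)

I_p ≈ 1.96 A

V_A = 220 × 663/2409 = 60.548 V; V_B = 220 × 439/2409 = 40.091 V.
P_out = V_A I_A + V_B I_B = 60.548×5.08 + 40.091×3.07 = 307.58 + 123.08 = 430.66 W.
Ideal ⇒ P_in = P_out, so I_p = P_out/V_p = 430.66/220 = 1.96 A.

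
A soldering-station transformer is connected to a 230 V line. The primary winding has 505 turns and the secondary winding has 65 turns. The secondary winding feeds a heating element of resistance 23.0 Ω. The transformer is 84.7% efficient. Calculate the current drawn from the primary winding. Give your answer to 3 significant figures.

V_s = 230 × 65/505 = 29.604 V.
I_s = V_s/R = 29.604/23.0 = 1.2871 A.
P_out = V_s I_s = 29.604 × 1.2871 = 38.104 W.
P_in = P_out/η = 38.104/0.847 = 44.987 W.
I_p = P_in/V_p = 44.987/230 = 0.196 A.

I_p ≈ 0.196 A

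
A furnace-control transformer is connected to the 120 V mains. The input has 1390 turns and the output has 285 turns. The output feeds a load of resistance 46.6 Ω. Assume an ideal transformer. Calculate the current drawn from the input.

I_in ≈ 0.108 A

V_out = V_in × N_out/N_in = 120 × 285/1390 = 24.604 V.
I_out = V_out/R = 24.604/46.6 = 0.52799 A.
For an ideal transformer I_in N_in = I_out N_out, so I_in = 0.52799 × 285/1390 = 0.108 A.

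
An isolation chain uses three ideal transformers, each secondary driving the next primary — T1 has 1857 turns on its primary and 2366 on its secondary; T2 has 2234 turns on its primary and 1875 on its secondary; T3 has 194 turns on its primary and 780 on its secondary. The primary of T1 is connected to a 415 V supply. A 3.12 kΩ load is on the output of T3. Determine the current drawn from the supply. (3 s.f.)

After T1: V = 415.00 × 2366/1857 = 528.75 V.
After T2: V = 528.75 × 1875/2234 = 443.78 V.
After T3: V = 443.78 × 780/194 = 1784.3 V.
I_load = 1784.3/3120 = 0.57188 A, so P_out = 1784.3 × 0.57188 = 1020.4 W.
All ideal ⇒ P_in = P_out, so I_supply = 1020.4/415 = 2.46 A.

I_supply ≈ 2.46 A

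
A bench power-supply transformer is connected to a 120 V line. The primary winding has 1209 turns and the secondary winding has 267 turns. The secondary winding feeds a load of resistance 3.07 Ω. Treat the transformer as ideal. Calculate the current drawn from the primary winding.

I_p ≈ 1.91 A

V_s = V_p × N_s/N_p = 120 × 267/1209 = 26.501 V.
I_s = V_s/R = 26.501/3.07 = 8.6323 A.
For an ideal transformer I_p N_p = I_s N_s, so I_p = 8.6323 × 267/1209 = 1.91 A.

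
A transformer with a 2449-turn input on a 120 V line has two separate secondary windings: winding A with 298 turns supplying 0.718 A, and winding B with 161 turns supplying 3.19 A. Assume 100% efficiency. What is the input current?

I_in ≈ 0.297 A

V_A = 120 × 298/2449 = 14.602 V; V_B = 120 × 161/2449 = 7.8889 V.
P_out = V_A I_A + V_B I_B = 14.602×0.718 + 7.8889×3.19 = 10.484 + 25.166 = 35.650 W.
Ideal ⇒ P_in = P_out, so I_in = P_out/V_in = 35.650/120 = 0.297 A.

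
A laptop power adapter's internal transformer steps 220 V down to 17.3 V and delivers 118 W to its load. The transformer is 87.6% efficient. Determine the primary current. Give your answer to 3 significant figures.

I_p ≈ 0.612 A

P_in = P_out/η = 118/0.876 = 134.70 W.
I_p = P_in/V_p = 134.70/220 = 0.612 A.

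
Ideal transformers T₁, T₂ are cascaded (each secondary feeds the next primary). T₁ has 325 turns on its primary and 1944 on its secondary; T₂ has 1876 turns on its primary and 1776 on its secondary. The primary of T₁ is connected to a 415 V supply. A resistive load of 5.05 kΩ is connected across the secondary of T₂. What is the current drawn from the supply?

I_supply ≈ 2.64 A

After T₁: V = 415.00 × 1944/325 = 2482.3 V.
After T₂: V = 2482.3 × 1776/1876 = 2350.0 V.
I_load = 2350.0/5050 = 0.46535 A, so P_out = 2350.0 × 0.46535 = 1093.6 W.
All ideal ⇒ P_in = P_out, so I_supply = 1093.6/415 = 2.64 A.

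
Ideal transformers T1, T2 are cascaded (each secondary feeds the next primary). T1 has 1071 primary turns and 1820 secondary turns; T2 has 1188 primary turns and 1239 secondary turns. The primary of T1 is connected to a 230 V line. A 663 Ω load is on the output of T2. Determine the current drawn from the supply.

I_supply ≈ 1.09 A

Secondary of T1: V = 230.00 × 1820/1071 = 390.85 V.
Secondary of T2: V = 390.85 × 1239/1188 = 407.63 V.
I_load = 407.63/663 = 0.61482 A, so P_out = 407.63 × 0.61482 = 250.62 W.
All ideal ⇒ P_in = P_out, so I_supply = 250.62/230 = 1.09 A.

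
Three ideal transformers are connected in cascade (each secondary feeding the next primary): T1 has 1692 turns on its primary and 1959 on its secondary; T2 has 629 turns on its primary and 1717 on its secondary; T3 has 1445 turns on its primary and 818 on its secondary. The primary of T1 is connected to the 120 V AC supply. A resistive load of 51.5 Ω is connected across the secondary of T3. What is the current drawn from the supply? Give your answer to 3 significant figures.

Secondary of T1: V = 120.00 × 1959/1692 = 138.94 V.
Secondary of T2: V = 138.94 × 1717/629 = 379.26 V.
Secondary of T3: V = 379.26 × 818/1445 = 214.69 V.
I_load = 214.69/51.5 = 4.1688 A, so P_out = 214.69 × 4.1688 = 895.02 W.
All ideal ⇒ P_in = P_out, so I_supply = 895.02/120 = 7.46 A.

I_supply ≈ 7.46 A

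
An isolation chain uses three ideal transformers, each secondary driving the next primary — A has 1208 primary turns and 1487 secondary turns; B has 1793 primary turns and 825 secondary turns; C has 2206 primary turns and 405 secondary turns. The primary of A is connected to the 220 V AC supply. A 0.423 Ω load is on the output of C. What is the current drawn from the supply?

I_supply ≈ 5.62 A

Secondary of A: V = 220.00 × 1487/1208 = 270.81 V.
Secondary of B: V = 270.81 × 825/1793 = 124.61 V.
Secondary of C: V = 124.61 × 405/2206 = 22.877 V.
I_load = 22.877/0.423 = 54.082 A, so P_out = 22.877 × 54.082 = 1237.2 W.
All ideal ⇒ P_in = P_out, so I_supply = 1237.2/220 = 5.62 A.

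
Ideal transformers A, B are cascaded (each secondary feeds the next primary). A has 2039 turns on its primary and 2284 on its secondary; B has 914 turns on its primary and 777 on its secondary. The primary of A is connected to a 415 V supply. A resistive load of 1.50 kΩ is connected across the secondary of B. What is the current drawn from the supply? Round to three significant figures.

After A: V = 415.00 × 2284/2039 = 464.87 V.
After B: V = 464.87 × 777/914 = 395.19 V.
I_load = 395.19/1500 = 0.26346 A, so P_out = 395.19 × 0.26346 = 104.11 W.
All ideal ⇒ P_in = P_out, so I_supply = 104.11/415 = 0.251 A.

I_supply ≈ 0.251 A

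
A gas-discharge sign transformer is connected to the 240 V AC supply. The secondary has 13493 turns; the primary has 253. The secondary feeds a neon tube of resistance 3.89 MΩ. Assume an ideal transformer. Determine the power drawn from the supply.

P ≈ 42.1 W

V_s = V_p × N_s/N_p = 240 × 13493/253 = 12800 V.
I_s = V_s/R = 12800/(3.89×10^6) = 0.0032904 A.
I_p = I_s × N_s/N_p = 0.0032904 × 13493/253 = 0.17548 A.
P = V_p I_p = 240 × 0.17548 = 42.1 W.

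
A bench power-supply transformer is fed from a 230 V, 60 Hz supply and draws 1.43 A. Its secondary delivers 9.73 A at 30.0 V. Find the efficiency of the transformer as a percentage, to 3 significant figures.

η ≈ 88.8%

P_in = 230 × 1.43 = 328.900 W.
P_out = 30.0 × 9.73 = 291.900 W.
η = P_out/P_in = 291.900/328.900 = 0.888.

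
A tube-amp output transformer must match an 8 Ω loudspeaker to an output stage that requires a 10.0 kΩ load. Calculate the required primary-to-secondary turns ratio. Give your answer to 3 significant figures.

N_p/N_s ≈ 35.4

Z_p/Z_s = (N_p/N_s)², so N_p/N_s = √(10000/8) = √1250 = 35.4.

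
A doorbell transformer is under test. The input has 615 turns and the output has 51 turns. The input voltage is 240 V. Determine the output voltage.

V_out/V_in = N_out/N_in, so V_out = 240 × 51/615 = 19.9 V.

V_out ≈ 19.9 V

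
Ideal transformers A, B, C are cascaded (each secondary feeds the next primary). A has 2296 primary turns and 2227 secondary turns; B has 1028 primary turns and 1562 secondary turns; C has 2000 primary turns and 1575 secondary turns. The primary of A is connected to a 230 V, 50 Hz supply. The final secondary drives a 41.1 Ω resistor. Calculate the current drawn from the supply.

I_supply ≈ 7.54 A

After A: V = 230.00 × 2227/2296 = 223.09 V.
After B: V = 223.09 × 1562/1028 = 338.97 V.
After C: V = 338.97 × 1575/2000 = 266.94 V.
I_load = 266.94/41.1 = 6.4949 A, so P_out = 266.94 × 6.4949 = 1733.8 W.
All ideal ⇒ P_in = P_out, so I_supply = 1733.8/230 = 7.54 A.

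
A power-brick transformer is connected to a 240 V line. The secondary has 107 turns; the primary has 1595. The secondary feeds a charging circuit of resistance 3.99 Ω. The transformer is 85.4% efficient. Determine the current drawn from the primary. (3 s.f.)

V_s = 240 × 107/1595 = 16.100 V.
I_s = V_s/R = 16.100/3.99 = 4.0352 A.
P_out = V_s I_s = 16.100 × 4.0352 = 64.967 W.
P_in = P_out/η = 64.967/0.854 = 76.074 W.
I_p = P_in/V_p = 76.074/240 = 0.317 A.

I_p ≈ 0.317 A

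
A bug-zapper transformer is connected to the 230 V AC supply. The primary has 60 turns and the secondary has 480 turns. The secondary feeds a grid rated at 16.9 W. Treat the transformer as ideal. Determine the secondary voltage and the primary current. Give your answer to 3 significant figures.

V_s = V_p × N_s/N_p = 230 × 480/60 = 1840.0 V.
I_s = P/V_s = 16.9/1840.0 = 0.0091848 A.
I_p = I_s × N_s/N_p = 0.0091848 × 480/60 = 0.0735 A.

V_s ≈ 1840 V, I_p ≈ 0.0735 A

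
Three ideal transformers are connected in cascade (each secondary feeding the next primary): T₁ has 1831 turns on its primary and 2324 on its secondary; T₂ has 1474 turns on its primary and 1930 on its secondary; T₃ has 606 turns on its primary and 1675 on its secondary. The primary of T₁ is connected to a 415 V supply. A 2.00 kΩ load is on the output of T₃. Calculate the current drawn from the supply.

After T₁: V = 415.00 × 2324/1831 = 526.74 V.
After T₂: V = 526.74 × 1930/1474 = 689.69 V.
After T₃: V = 689.69 × 1675/606 = 1906.3 V.
I_load = 1906.3/2000 = 0.95316 A, so P_out = 1906.3 × 0.95316 = 1817.0 W.
All ideal ⇒ P_in = P_out, so I_supply = 1817.0/415 = 4.38 A.

I_supply ≈ 4.38 A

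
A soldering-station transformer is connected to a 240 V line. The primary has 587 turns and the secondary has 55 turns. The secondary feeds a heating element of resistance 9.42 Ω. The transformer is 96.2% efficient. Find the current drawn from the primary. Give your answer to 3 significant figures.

I_p ≈ 0.233 A

V_s = 240 × 55/587 = 22.487 V.
I_s = V_s/R = 22.487/9.42 = 2.3872 A.
P_out = V_s I_s = 22.487 × 2.3872 = 53.681 W.
P_in = P_out/η = 53.681/0.962 = 55.801 W.
I_p = P_in/V_p = 55.801/240 = 0.233 A.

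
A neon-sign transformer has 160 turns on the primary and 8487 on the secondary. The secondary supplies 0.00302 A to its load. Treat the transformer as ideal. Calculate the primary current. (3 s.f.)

I_p ≈ 0.160 A

For an ideal transformer I_p/I_s = N_s/N_p, so I_p = 0.00302 × 8487/160 = 0.160 A.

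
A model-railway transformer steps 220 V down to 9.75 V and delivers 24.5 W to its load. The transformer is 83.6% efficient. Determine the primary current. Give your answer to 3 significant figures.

I_p ≈ 0.133 A

P_in = P_out/η = 24.5/0.836 = 29.306 W.
I_p = P_in/V_p = 29.306/220 = 0.133 A.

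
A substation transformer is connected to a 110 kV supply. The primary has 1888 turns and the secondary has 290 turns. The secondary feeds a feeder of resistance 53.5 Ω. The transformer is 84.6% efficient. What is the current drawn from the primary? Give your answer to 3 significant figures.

I_p ≈ 57.3 A

V_s = 110000 × 290/1888 = 16896 V.
I_s = V_s/R = 16896/53.5 = 315.82 A.
P_out = V_s I_s = 16896 × 315.82 = 5.3361×10^6 W.
P_in = P_out/η = 5.3361×10^6/0.846 = 6.3074×10^6 W.
I_p = P_in/V_p = 6.3074×10^6/110000 = 57.3 A.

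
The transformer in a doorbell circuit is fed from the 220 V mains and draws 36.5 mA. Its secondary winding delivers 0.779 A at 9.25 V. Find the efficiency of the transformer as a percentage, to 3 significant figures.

η ≈ 89.7%

P_in = 220 × 0.0365 = 8.03000 W.
P_out = 9.25 × 0.779 = 7.20575 W.
η = P_out/P_in = 7.20575/8.03000 = 0.897.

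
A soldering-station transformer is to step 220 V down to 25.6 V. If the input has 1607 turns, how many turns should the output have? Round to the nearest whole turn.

N_out/N_in = V_out/V_in, so N_out = 1607 × 25.6/220 = 187.0 ≈ 187 turns.

N_out = 187 turns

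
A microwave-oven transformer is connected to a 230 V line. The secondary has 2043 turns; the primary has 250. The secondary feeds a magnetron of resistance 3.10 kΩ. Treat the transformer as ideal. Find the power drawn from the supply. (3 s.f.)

V_s = V_p × N_s/N_p = 230 × 2043/250 = 1879.6 V.
I_s = V_s/R = 1879.6/3100 = 0.60631 A.
I_p = I_s × N_s/N_p = 0.60631 × 2043/250 = 4.9548 A.
P = V_p I_p = 230 × 4.9548 = 1140 W.

P ≈ 1140 W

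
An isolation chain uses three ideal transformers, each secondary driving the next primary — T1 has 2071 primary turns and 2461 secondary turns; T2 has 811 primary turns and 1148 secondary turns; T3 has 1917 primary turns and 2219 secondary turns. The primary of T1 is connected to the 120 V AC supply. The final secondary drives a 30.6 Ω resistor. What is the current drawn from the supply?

After T1: V = 120.00 × 2461/2071 = 142.60 V.
After T2: V = 142.60 × 1148/811 = 201.85 V.
After T3: V = 201.85 × 2219/1917 = 233.65 V.
I_load = 233.65/30.6 = 7.6357 A, so P_out = 233.65 × 7.6357 = 1784.1 W.
All ideal ⇒ P_in = P_out, so I_supply = 1784.1/120 = 14.9 A.

I_supply ≈ 14.9 A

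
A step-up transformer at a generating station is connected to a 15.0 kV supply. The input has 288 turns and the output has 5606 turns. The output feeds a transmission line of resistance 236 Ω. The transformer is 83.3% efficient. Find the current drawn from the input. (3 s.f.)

I_in ≈ 28900 A

V_out = 15000 × 5606/288 = 291980 V.
I_out = V_out/R = 291980/236 = 1237.2 A.
P_out = V_out I_out = 291980 × 1237.2 = 3.6124×10^8 W.
P_in = P_out/η = 3.6124×10^8/0.833 = 4.3366×10^8 W.
I_in = P_in/V_in = 4.3366×10^8/15000 = 28900 A.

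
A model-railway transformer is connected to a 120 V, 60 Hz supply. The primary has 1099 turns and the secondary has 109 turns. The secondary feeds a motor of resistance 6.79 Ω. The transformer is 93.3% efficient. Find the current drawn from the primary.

V_s = 120 × 109/1099 = 11.902 V.
I_s = V_s/R = 11.902/6.79 = 1.7528 A.
P_out = V_s I_s = 11.902 × 1.7528 = 20.862 W.
P_in = P_out/η = 20.862/0.933 = 22.360 W.
I_p = P_in/V_p = 22.360/120 = 0.186 A.

I_p ≈ 0.186 A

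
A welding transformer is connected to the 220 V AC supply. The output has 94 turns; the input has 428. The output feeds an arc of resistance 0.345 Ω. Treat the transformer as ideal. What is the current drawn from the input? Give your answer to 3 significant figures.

V_out = V_in × N_out/N_in = 220 × 94/428 = 48.318 V.
I_out = V_out/R = 48.318/0.345 = 140.05 A.
For an ideal transformer I_in N_in = I_out N_out, so I_in = 140.05 × 94/428 = 30.8 A.

I_in ≈ 30.8 A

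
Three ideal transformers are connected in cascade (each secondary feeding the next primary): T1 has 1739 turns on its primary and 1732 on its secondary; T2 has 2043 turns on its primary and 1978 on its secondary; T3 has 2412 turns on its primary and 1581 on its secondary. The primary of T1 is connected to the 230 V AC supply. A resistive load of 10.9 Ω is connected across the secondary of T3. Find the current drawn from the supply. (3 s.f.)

I_supply ≈ 8.43 A

Secondary of T1: V = 230.00 × 1732/1739 = 229.07 V.
Secondary of T2: V = 229.07 × 1978/2043 = 221.79 V.
Secondary of T3: V = 221.79 × 1581/2412 = 145.37 V.
I_load = 145.37/10.9 = 13.337 A, so P_out = 145.37 × 13.337 = 1938.9 W.
All ideal ⇒ P_in = P_out, so I_supply = 1938.9/230 = 8.43 A.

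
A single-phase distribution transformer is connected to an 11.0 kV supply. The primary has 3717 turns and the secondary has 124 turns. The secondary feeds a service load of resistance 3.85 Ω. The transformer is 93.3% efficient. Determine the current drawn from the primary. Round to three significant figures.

I_p ≈ 3.41 A

V_s = 11000 × 124/3717 = 366.96 V.
I_s = V_s/R = 366.96/3.85 = 95.315 A.
P_out = V_s I_s = 366.96 × 95.315 = 34977 W.
P_in = P_out/η = 34977/0.933 = 37489 W.
I_p = P_in/V_p = 37489/11000 = 3.41 A.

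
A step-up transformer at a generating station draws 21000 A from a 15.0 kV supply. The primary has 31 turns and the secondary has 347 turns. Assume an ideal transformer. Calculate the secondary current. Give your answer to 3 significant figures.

I_s/I_p = N_p/N_s, so I_s = 21000 × 31/347 = 1880 A.

I_s ≈ 1880 A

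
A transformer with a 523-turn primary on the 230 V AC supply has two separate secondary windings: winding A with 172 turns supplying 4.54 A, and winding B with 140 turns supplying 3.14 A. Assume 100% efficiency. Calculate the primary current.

I_p ≈ 2.33 A

V_A = 230 × 172/523 = 75.641 V; V_B = 230 × 140/523 = 61.568 V.
P_out = V_A I_A + V_B I_B = 75.641×4.54 + 61.568×3.14 = 343.41 + 193.32 = 536.73 W.
Ideal ⇒ P_in = P_out, so I_p = P_out/V_p = 536.73/230 = 2.33 A.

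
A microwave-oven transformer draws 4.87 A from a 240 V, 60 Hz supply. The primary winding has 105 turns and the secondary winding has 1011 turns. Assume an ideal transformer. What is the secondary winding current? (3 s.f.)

I_s/I_p = N_p/N_s, so I_s = 4.87 × 105/1011 = 0.506 A.

I_s ≈ 0.506 A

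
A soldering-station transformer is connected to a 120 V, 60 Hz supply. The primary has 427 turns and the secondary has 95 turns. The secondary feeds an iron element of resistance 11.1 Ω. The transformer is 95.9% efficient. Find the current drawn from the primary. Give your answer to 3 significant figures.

I_p ≈ 0.558 A

V_s = 120 × 95/427 = 26.698 V.
I_s = V_s/R = 26.698/11.1 = 2.4052 A.
P_out = V_s I_s = 26.698 × 2.4052 = 64.214 W.
P_in = P_out/η = 64.214/0.959 = 66.960 W.
I_p = P_in/V_p = 66.960/120 = 0.558 A.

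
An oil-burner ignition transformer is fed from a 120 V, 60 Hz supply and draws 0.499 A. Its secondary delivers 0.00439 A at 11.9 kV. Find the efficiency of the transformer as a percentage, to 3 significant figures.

η ≈ 87.2%

P_in = 120 × 0.499 = 59.8800 W.
P_out = 11900 × 0.00439 = 52.2410 W.
η = P_out/P_in = 52.2410/59.8800 = 0.872.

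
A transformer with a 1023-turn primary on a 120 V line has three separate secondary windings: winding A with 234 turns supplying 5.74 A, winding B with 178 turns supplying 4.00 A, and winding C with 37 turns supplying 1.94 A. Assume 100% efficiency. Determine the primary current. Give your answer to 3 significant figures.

V_A = 120 × 234/1023 = 27.449 V; V_B = 120 × 178/1023 = 20.880 V; V_C = 120 × 37/1023 = 4.3402 V.
P_out = V_A I_A + V_B I_B + V_C I_C = 27.449×5.74 + 20.880×4.00 + 4.3402×1.94 = 157.56 + 83.519 + 8.4199 = 249.49 W.
Ideal ⇒ P_in = P_out, so I_p = P_out/V_p = 249.49/120 = 2.08 A.

I_p ≈ 2.08 A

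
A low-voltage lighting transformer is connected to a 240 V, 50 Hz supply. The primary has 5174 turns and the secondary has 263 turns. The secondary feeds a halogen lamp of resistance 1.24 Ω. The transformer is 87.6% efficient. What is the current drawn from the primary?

I_p ≈ 0.571 A

V_s = 240 × 263/5174 = 12.199 V.
I_s = V_s/R = 12.199/1.24 = 9.8383 A.
P_out = V_s I_s = 12.199 × 9.8383 = 120.02 W.
P_in = P_out/η = 120.02/0.876 = 137.01 W.
I_p = P_in/V_p = 137.01/240 = 0.571 A.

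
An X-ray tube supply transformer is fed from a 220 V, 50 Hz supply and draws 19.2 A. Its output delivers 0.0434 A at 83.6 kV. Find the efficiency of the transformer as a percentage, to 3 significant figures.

η ≈ 85.9%

P_in = 220 × 19.2 = 4224.00 W.
P_out = 83600 × 0.0434 = 3628.24 W.
η = P_out/P_in = 3628.24/4224.00 = 0.859.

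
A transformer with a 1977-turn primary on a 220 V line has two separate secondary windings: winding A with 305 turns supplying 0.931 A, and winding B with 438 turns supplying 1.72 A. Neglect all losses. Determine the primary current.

I_p ≈ 0.525 A

V_A = 220 × 305/1977 = 33.940 V; V_B = 220 × 438/1977 = 48.741 V.
P_out = V_A I_A + V_B I_B = 33.940×0.931 + 48.741×1.72 = 31.598 + 83.834 = 115.43 W.
Ideal ⇒ P_in = P_out, so I_p = P_out/V_p = 115.43/220 = 0.525 A.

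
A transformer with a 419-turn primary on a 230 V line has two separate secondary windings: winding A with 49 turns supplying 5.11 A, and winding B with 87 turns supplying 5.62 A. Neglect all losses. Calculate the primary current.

I_p ≈ 1.76 A

V_A = 230 × 49/419 = 26.897 V; V_B = 230 × 87/419 = 47.757 V.
P_out = V_A I_A + V_B I_B = 26.897×5.11 + 47.757×5.62 = 137.45 + 268.39 = 405.84 W.
Ideal ⇒ P_in = P_out, so I_p = P_out/V_p = 405.84/230 = 1.76 A.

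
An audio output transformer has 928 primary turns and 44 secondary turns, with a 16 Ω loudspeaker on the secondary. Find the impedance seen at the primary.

Z_p = (N_p/N_s)² × Z_s = (928/44)² × 16 = 7120 Ω.

Z_p ≈ 7120 Ω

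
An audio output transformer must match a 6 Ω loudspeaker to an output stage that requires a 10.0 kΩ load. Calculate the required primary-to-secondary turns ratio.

Z_p/Z_s = (N_p/N_s)², so N_p/N_s = √(10000/6) = √1670 = 40.8.

N_p/N_s ≈ 40.8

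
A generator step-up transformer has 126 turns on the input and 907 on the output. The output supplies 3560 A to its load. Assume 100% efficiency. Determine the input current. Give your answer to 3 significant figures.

For an ideal transformer I_in/I_out = N_out/N_in, so I_in = 3560 × 907/126 = 25600 A.

I_in ≈ 25600 A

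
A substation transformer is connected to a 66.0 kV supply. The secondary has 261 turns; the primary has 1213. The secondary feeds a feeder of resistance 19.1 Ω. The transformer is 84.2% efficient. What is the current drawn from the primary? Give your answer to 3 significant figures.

V_s = 66000 × 261/1213 = 14201 V.
I_s = V_s/R = 14201/19.1 = 743.52 A.
P_out = V_s I_s = 14201 × 743.52 = 1.0559×10^7 W.
P_in = P_out/η = 1.0559×10^7/0.842 = 1.2540×10^7 W.
I_p = P_in/V_p = 1.2540×10^7/66000 = 190 A.

I_p ≈ 190 A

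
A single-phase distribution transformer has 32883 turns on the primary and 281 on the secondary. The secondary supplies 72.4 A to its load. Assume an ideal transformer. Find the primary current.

For an ideal transformer I_p/I_s = N_s/N_p, so I_p = 72.4 × 281/32883 = 0.619 A.

I_p ≈ 0.619 A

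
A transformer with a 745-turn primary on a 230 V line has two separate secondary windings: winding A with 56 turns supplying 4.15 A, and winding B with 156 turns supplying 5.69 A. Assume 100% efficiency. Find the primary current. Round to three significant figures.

I_p ≈ 1.50 A

V_A = 230 × 56/745 = 17.289 V; V_B = 230 × 156/745 = 48.161 V.
P_out = V_A I_A + V_B I_B = 17.289×4.15 + 48.161×5.69 = 71.748 + 274.04 = 345.78 W.
Ideal ⇒ P_in = P_out, so I_p = P_out/V_p = 345.78/230 = 1.50 A.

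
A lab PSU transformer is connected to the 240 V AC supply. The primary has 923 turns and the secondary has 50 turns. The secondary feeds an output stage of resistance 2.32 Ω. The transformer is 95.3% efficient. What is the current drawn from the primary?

I_p ≈ 0.319 A

V_s = 240 × 50/923 = 13.001 V.
I_s = V_s/R = 13.001/2.32 = 5.6039 A.
P_out = V_s I_s = 13.001 × 5.6039 = 72.857 W.
P_in = P_out/η = 72.857/0.953 = 76.450 W.
I_p = P_in/V_p = 76.450/240 = 0.319 A.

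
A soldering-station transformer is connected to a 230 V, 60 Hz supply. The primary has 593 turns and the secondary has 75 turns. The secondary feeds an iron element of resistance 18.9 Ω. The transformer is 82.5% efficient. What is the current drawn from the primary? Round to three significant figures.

I_p ≈ 0.236 A

V_s = 230 × 75/593 = 29.089 V.
I_s = V_s/R = 29.089/18.9 = 1.5391 A.
P_out = V_s I_s = 29.089 × 1.5391 = 44.772 W.
P_in = P_out/η = 44.772/0.825 = 54.269 W.
I_p = P_in/V_p = 54.269/230 = 0.236 A.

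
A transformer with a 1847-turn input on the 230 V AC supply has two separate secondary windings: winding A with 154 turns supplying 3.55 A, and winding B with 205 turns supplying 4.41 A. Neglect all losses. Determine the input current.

V_A = 230 × 154/1847 = 19.177 V; V_B = 230 × 205/1847 = 25.528 V.
P_out = V_A I_A + V_B I_B = 19.177×3.55 + 25.528×4.41 = 68.079 + 112.58 = 180.66 W.
Ideal ⇒ P_in = P_out, so I_in = P_out/V_in = 180.66/230 = 0.785 A.

I_in ≈ 0.785 A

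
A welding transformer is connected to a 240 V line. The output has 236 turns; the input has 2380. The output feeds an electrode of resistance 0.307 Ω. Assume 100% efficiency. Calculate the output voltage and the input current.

V_out ≈ 23.8 V, I_in ≈ 7.69 A

V_out = V_in × N_out/N_in = 240 × 236/2380 = 23.798 V.
I_out = V_out/R = 23.798/0.307 = 77.519 A.
I_in = I_out × N_out/N_in = 77.519 × 236/2380 = 7.69 A.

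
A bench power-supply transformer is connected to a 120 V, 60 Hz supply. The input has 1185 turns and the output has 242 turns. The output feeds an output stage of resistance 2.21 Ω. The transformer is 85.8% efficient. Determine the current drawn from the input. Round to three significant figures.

V_out = 120 × 242/1185 = 24.506 V.
I_out = V_out/R = 24.506/2.21 = 11.089 A.
P_out = V_out I_out = 24.506 × 11.089 = 271.75 W.
P_in = P_out/η = 271.75/0.858 = 316.72 W.
I_in = P_in/V_in = 316.72/120 = 2.64 A.

I_in ≈ 2.64 A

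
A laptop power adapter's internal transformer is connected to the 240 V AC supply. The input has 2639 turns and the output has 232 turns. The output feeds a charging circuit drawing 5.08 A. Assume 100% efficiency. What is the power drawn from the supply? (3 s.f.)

P ≈ 107 W

I_in = I_out × N_out/N_in = 5.08 × 232/2639 = 0.44659 A.
P = V_in I_in = 240 × 0.44659 = 107 W.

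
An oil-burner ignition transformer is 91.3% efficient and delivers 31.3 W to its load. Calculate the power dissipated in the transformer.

P_loss ≈ 2.98 W

P_in = P_out/η = 31.3/0.913 = 34.2826 W.
P_loss = P_in − P_out = 34.2826 − 31.3 = 2.98 W.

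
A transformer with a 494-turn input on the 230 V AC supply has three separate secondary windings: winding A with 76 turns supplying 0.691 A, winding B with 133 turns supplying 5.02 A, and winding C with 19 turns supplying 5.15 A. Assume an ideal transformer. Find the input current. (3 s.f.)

I_in ≈ 1.66 A

V_A = 230 × 76/494 = 35.385 V; V_B = 230 × 133/494 = 61.923 V; V_C = 230 × 19/494 = 8.8462 V.
P_out = V_A I_A + V_B I_B + V_C I_C = 35.385×0.691 + 61.923×5.02 + 8.8462×5.15 = 24.451 + 310.85 + 45.558 = 380.86 W.
Ideal ⇒ P_in = P_out, so I_in = P_out/V_in = 380.86/230 = 1.66 A.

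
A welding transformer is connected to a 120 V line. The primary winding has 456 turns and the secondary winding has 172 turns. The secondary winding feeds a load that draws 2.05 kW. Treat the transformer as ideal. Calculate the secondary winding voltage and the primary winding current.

V_s ≈ 45.3 V, I_p ≈ 17.1 A

V_s = V_p × N_s/N_p = 120 × 172/456 = 45.263 V.
I_s = P/V_s = 2050/45.263 = 45.291 A.
I_p = I_s × N_s/N_p = 45.291 × 172/456 = 17.1 A.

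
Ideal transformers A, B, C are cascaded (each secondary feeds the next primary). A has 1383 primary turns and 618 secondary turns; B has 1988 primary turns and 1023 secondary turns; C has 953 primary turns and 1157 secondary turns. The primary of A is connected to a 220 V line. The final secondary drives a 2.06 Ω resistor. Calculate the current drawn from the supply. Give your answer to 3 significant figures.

I_supply ≈ 8.32 A

After A: V = 220.00 × 618/1383 = 98.308 V.
After B: V = 98.308 × 1023/1988 = 50.588 V.
After C: V = 50.588 × 1157/953 = 61.417 V.
I_load = 61.417/2.06 = 29.814 A, so P_out = 61.417 × 29.814 = 1831.1 W.
All ideal ⇒ P_in = P_out, so I_supply = 1831.1/220 = 8.32 A.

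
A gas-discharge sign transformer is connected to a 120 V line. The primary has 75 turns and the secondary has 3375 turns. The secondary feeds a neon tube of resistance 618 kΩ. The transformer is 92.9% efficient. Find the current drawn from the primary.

I_p ≈ 0.423 A

V_s = 120 × 3375/75 = 5400.0 V.
I_s = V_s/R = 5400.0/618000 = 0.0087379 A.
P_out = V_s I_s = 5400.0 × 0.0087379 = 47.184 W.
P_in = P_out/η = 47.184/0.929 = 50.791 W.
I_p = P_in/V_p = 50.791/120 = 0.423 A.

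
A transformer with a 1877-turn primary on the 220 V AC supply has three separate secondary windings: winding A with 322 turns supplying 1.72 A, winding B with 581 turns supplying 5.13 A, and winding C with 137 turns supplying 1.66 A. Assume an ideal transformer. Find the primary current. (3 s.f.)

I_p ≈ 2.00 A

V_A = 220 × 322/1877 = 37.741 V; V_B = 220 × 581/1877 = 68.098 V; V_C = 220 × 137/1877 = 16.058 V.
P_out = V_A I_A + V_B I_B + V_C I_C = 37.741×1.72 + 68.098×5.13 + 16.058×1.66 = 64.915 + 349.34 + 26.656 = 440.91 W.
Ideal ⇒ P_in = P_out, so I_p = P_out/V_p = 440.91/220 = 2.00 A.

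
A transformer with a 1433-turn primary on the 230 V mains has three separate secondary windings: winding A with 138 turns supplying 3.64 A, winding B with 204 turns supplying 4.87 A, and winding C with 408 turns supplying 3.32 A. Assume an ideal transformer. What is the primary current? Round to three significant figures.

I_p ≈ 1.99 A

V_A = 230 × 138/1433 = 22.149 V; V_B = 230 × 204/1433 = 32.742 V; V_C = 230 × 408/1433 = 65.485 V.
P_out = V_A I_A + V_B I_B + V_C I_C = 22.149×3.64 + 32.742×4.87 + 65.485×3.32 = 80.624 + 159.46 + 217.41 = 457.49 W.
Ideal ⇒ P_in = P_out, so I_p = P_out/V_p = 457.49/230 = 1.99 A.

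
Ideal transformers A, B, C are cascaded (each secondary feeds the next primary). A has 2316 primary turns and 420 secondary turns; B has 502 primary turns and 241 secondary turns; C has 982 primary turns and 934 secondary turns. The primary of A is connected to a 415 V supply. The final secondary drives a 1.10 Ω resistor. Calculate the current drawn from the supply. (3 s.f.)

I_supply ≈ 2.59 A

After A: V = 415.00 × 420/2316 = 75.259 V.
After B: V = 75.259 × 241/502 = 36.130 V.
After C: V = 36.130 × 934/982 = 34.364 V.
I_load = 34.364/1.10 = 31.240 A, so P_out = 34.364 × 31.240 = 1073.6 W.
All ideal ⇒ P_in = P_out, so I_supply = 1073.6/415 = 2.59 A.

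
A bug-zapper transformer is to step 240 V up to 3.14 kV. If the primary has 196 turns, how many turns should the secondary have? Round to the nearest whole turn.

N_s = 2564 turns

N_s/N_p = V_s/V_p, so N_s = 196 × 3140/240 = 2564.3 ≈ 2564 turns.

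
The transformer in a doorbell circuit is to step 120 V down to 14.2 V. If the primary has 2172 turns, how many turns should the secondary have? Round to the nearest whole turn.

N_s/N_p = V_s/V_p, so N_s = 2172 × 14.2/120 = 257.0 ≈ 257 turns.

N_s = 257 turns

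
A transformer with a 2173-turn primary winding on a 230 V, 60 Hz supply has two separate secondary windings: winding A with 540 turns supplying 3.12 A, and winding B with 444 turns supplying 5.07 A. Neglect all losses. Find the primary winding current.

I_p ≈ 1.81 A

V_A = 230 × 540/2173 = 57.156 V; V_B = 230 × 444/2173 = 46.995 V.
P_out = V_A I_A + V_B I_B = 57.156×3.12 + 46.995×5.07 = 178.33 + 238.26 = 416.59 W.
Ideal ⇒ P_in = P_out, so I_p = P_out/V_p = 416.59/230 = 1.81 A.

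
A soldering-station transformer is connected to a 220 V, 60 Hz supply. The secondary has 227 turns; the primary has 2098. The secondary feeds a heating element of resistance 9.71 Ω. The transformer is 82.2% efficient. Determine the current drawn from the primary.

I_p ≈ 0.323 A

V_s = 220 × 227/2098 = 23.804 V.
I_s = V_s/R = 23.804/9.71 = 2.4515 A.
P_out = V_s I_s = 23.804 × 2.4515 = 58.353 W.
P_in = P_out/η = 58.353/0.822 = 70.990 W.
I_p = P_in/V_p = 70.990/220 = 0.323 A.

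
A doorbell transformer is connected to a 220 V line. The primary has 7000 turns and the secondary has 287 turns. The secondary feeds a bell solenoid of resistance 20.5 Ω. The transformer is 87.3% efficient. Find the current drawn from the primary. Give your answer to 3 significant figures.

I_p ≈ 0.0207 A

V_s = 220 × 287/7000 = 9.0200 V.
I_s = V_s/R = 9.0200/20.5 = 0.44000 A.
P_out = V_s I_s = 9.0200 × 0.44000 = 3.9688 W.
P_in = P_out/η = 3.9688/0.873 = 4.5462 W.
I_p = P_in/V_p = 4.5462/220 = 0.0207 A.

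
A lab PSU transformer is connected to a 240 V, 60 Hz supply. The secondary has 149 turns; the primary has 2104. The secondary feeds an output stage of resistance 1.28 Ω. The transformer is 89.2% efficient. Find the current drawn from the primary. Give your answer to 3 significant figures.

I_p ≈ 1.05 A

V_s = 240 × 149/2104 = 16.996 V.
I_s = V_s/R = 16.996/1.28 = 13.278 A.
P_out = V_s I_s = 16.996 × 13.278 = 225.68 W.
P_in = P_out/η = 225.68/0.892 = 253.00 W.
I_p = P_in/V_p = 253.00/240 = 1.05 A.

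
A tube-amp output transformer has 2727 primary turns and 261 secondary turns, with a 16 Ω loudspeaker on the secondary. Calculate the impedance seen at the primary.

Z_p ≈ 1750 Ω

Z_p = (N_p/N_s)² × Z_s = (2727/261)² × 16 = 1750 Ω.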